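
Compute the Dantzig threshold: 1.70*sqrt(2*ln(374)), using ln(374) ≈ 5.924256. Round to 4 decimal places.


ln(374) ≈ 5.924256.
2*ln(n) ≈ 11.848512.
sqrt(2*ln(n)) ≈ sqrt(11.848512) ≈ 3.442167.
threshold ≈ 1.70*3.442167 = 5.8516839 ≈ 5.8517.

5.8517


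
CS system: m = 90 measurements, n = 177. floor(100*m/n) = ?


100*m/n = 100*90/177 ≈ 50.8475.
floor = 50.

50


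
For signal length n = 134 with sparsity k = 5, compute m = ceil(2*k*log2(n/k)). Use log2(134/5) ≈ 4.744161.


log2(n/k) = log2(134/5) ≈ 4.744161.
2*k*log2(n/k) ≈ 2*5*4.744161 = 47.44161.
m = ceil(47.44161) = 48.

48


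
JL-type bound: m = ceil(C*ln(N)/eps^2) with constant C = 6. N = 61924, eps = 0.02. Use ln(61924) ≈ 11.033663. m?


ln(61924) ≈ 11.033663.
eps^2 = 0.02^2 = 0.0004.
C*ln(N)/eps^2 ≈ 6*11.033663/0.0004 ≈ 165504.945.
m = ceil(165504.945) = 165505.

165505


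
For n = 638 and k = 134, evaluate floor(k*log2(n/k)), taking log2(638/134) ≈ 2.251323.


log2(n/k) = log2(638/134) ≈ 2.251323.
k*log2(n/k) ≈ 134*2.251323 = 301.677282.
floor(301.677282) = 301.

301


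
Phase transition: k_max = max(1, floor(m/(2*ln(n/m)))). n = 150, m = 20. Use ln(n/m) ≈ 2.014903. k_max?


n/m = 150/20 = 15/2.
ln(n/m) ≈ 2.014903.
2*ln(n/m) ≈ 4.029806.
m/(2*ln(n/m)) ≈ 20/4.029806 ≈ 4.963.
floor = 4.
k_max = max(1, 4) = 4.

4


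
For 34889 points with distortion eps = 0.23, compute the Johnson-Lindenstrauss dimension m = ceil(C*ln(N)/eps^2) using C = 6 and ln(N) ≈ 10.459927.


ln(34889) ≈ 10.459927.
eps^2 = 0.23^2 = 0.0529.
C*ln(N)/eps^2 ≈ 6*10.459927/0.0529 ≈ 1186.3811.
m = ceil(1186.3811) = 1187.

1187


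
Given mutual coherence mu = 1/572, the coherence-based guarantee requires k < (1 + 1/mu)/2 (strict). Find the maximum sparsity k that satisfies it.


1/mu = 572.
1 + 1/mu = 573.
(1 + 1/mu)/2 = 286.5 is not an integer, so k_max = floor(286.5) = 286.

286


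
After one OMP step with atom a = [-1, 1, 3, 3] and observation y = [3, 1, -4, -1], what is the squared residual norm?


a^T a = 20.
a^T y = -17.
coeff = -17/20 = -17/20.
||r||^2 = 251/20.

251/20


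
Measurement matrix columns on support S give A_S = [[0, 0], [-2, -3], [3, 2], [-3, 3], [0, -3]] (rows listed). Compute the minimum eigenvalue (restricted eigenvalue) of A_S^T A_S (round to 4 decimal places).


A_S^T A_S = [[22, 3], [3, 31]].
trace = 53.
det = 673.
disc = trace^2 - 4*det = 2809 - 4*673 = 117.
sqrt(117) ≈ 10.816654.
lam_min = (53 - sqrt(117))/2 ≈ (53 - 10.816654)/2 = 21.091673 ≈ 21.0917.

21.0917


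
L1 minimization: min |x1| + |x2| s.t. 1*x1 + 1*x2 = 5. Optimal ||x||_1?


Axis intercepts:
  x1 = 5, x2 = 0: L1 = 5
  x1 = 0, x2 = 5: L1 = 5
x* = (5, 0)
||x*||_1 = 5.

5


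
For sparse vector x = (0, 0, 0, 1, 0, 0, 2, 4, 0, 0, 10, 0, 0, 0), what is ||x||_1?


Non-zero entries: [(3, 1), (6, 2), (7, 4), (10, 10)]
Absolute values: [1, 2, 4, 10]
||x||_1 = sum = 17.

17


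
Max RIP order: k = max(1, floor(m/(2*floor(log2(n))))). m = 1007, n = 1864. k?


floor(log2(1864)) = 10.
2*10 = 20.
m/(2*floor(log2(n))) = 1007/20 ≈ 50.35.
floor = 50.
k = max(1, 50) = 50.

50


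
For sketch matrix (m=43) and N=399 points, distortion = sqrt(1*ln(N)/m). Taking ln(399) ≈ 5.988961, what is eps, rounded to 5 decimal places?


ln(399) ≈ 5.988961.
1*ln(N)/m ≈ 1*5.988961/43 ≈ 0.13927816.
eps = sqrt(0.13927816) ≈ 0.3731999 ≈ 0.37320.

0.37320


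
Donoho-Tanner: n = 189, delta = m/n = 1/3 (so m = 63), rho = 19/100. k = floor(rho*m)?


m = 1/3*189 = 63.
rho = 19/100.
rho*m = 19/100*63 = 11.97.
k = floor(11.97) = 11.

11


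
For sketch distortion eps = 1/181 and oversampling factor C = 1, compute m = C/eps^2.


1/eps = 181.
(1/eps)^2 = 32761.
m = 1*32761 = 32761.

32761


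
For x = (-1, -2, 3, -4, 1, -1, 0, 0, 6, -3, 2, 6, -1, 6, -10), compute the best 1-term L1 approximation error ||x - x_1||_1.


Sorted |x_i| descending: [10, 6, 6, 6, 4, 3, 3, 2, 2, 1, 1, 1, 1, 0, 0]
Keep top 1: [10]
Tail entries: [6, 6, 6, 4, 3, 3, 2, 2, 1, 1, 1, 1, 0, 0]
L1 error = sum of tail = 36.

36


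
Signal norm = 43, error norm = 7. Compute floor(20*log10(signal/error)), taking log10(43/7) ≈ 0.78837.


||x||/||e|| = 43/7.
log10(43/7) ≈ 0.78837.
20*log10(||x||/||e||) ≈ 20*0.78837 = 15.7674.
floor(15.7674) = 15.

15


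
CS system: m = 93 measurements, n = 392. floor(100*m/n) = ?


100*m/n = 100*93/392 ≈ 23.7245.
floor = 23.

23


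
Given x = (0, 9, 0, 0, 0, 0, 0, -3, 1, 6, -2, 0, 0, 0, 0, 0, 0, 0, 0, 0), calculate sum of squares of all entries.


Non-zero entries: [(1, 9), (7, -3), (8, 1), (9, 6), (10, -2)]
Squares: [81, 9, 1, 36, 4]
||x||_2^2 = sum = 131.

131


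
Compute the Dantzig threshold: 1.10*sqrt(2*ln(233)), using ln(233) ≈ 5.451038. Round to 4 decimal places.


ln(233) ≈ 5.451038.
2*ln(n) ≈ 10.902076.
sqrt(2*ln(n)) ≈ sqrt(10.902076) ≈ 3.301829.
threshold ≈ 1.10*3.301829 = 3.6320119 ≈ 3.6320.

3.6320


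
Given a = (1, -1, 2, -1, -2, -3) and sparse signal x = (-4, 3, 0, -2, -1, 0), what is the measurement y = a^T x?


Non-zero terms: ['1*-4', '-1*3', '-1*-2', '-2*-1']
Products: [-4, -3, 2, 2]
y = sum = -3.

-3


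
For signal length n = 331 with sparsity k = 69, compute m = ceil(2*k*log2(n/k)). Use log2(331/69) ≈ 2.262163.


log2(n/k) = log2(331/69) ≈ 2.262163.
2*k*log2(n/k) ≈ 2*69*2.262163 = 312.178494.
m = ceil(312.178494) = 313.

313


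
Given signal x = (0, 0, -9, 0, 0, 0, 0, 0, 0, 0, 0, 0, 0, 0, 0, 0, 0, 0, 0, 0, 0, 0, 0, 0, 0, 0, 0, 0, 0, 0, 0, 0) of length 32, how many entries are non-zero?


Non-zero positions: [2].
Sparsity = 1.

1


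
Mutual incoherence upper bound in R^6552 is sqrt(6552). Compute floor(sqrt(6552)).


80^2 = 6400 <= 6552 < 6561 = 81^2, so 80 <= sqrt(6552) < 81.
floor(sqrt(6552)) = 80.

80


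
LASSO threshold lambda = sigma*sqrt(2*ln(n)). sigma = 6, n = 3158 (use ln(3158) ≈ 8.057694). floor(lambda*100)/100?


ln(3158) ≈ 8.057694.
2*ln(n) ≈ 16.115388.
sqrt(2*ln(n)) ≈ sqrt(16.115388) ≈ 4.014398.
lambda ≈ 6*4.014398 = 24.086388.
floor(lambda*100)/100 = 24.08.

24.08


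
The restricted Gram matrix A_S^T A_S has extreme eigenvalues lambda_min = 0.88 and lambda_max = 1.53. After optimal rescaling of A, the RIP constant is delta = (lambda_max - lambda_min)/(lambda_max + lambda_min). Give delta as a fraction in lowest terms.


lambda_max - lambda_min = 1.53 - 0.88 = 0.65.
lambda_max + lambda_min = 1.53 + 0.88 = 2.41.
delta = 0.65/2.41 = 65/241.

65/241


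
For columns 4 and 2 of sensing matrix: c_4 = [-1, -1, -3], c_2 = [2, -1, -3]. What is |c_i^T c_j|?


Inner product: -1*2 + -1*-1 + -3*-3
Products: [-2, 1, 9]
Sum = 8.
|dot| = 8.

8


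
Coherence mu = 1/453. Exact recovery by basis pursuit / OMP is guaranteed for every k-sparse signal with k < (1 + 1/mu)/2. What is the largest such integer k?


1/mu = 453.
1 + 1/mu = 454.
(1 + 1/mu)/2 = 227 is an integer and the inequality is strict, so k_max = 227 - 1 = 226.

226


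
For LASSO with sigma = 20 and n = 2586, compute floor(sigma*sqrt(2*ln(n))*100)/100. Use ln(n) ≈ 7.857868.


ln(2586) ≈ 7.857868.
2*ln(n) ≈ 15.715736.
sqrt(2*ln(n)) ≈ sqrt(15.715736) ≈ 3.964308.
lambda ≈ 20*3.964308 = 79.28616.
floor(lambda*100)/100 = 79.28.

79.28


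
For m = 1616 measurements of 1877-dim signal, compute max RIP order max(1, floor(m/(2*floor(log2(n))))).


floor(log2(1877)) = 10.
2*10 = 20.
m/(2*floor(log2(n))) = 1616/20 ≈ 80.8.
floor = 80.
k = max(1, 80) = 80.

80


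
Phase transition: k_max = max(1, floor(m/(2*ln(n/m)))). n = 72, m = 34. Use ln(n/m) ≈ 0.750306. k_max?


n/m = 72/34 = 36/17.
ln(n/m) ≈ 0.750306.
2*ln(n/m) ≈ 1.500612.
m/(2*ln(n/m)) ≈ 34/1.500612 ≈ 22.6574.
floor = 22.
k_max = max(1, 22) = 22.

22


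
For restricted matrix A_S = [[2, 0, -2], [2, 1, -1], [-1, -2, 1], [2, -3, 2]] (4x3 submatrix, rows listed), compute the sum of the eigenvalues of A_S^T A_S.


Sum of eigenvalues of A_S^T A_S = trace(A_S^T A_S) = sum of squared column norms of A_S.
A_S^T A_S diagonal: [13, 14, 10].
trace = 13 + 14 + 10 = 37.

37


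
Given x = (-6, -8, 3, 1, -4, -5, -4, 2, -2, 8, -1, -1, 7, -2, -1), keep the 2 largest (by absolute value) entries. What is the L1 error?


Sorted |x_i| descending: [8, 8, 7, 6, 5, 4, 4, 3, 2, 2, 2, 1, 1, 1, 1]
Keep top 2: [8, 8]
Tail entries: [7, 6, 5, 4, 4, 3, 2, 2, 2, 1, 1, 1, 1]
L1 error = sum of tail = 39.

39


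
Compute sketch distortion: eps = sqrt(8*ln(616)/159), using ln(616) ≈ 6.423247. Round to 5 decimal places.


ln(616) ≈ 6.423247.
8*ln(N)/m ≈ 8*6.423247/159 ≈ 0.32318224.
eps = sqrt(0.32318224) ≈ 0.5684912 ≈ 0.56849.

0.56849


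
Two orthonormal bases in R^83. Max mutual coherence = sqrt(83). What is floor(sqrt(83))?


9^2 = 81 <= 83 < 100 = 10^2, so 9 <= sqrt(83) < 10.
floor(sqrt(83)) = 9.

9


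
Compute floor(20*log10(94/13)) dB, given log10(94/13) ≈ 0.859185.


||x||/||e|| = 94/13.
log10(94/13) ≈ 0.859185.
20*log10(||x||/||e||) ≈ 20*0.859185 = 17.1837.
floor(17.1837) = 17.

17


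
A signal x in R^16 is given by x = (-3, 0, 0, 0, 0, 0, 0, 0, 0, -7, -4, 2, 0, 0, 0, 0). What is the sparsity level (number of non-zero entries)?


Non-zero positions: [0, 9, 10, 11].
Sparsity = 4.

4


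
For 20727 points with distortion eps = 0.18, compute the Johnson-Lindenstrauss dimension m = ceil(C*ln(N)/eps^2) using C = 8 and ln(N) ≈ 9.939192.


ln(20727) ≈ 9.939192.
eps^2 = 0.18^2 = 0.0324.
C*ln(N)/eps^2 ≈ 8*9.939192/0.0324 ≈ 2454.1215.
m = ceil(2454.1215) = 2455.

2455


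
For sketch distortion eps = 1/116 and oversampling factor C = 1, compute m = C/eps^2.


1/eps = 116.
(1/eps)^2 = 13456.
m = 1*13456 = 13456.

13456


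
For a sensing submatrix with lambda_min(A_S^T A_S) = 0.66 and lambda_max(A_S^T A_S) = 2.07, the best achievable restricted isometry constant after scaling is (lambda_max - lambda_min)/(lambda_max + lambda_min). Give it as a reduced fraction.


lambda_max - lambda_min = 2.07 - 0.66 = 1.41.
lambda_max + lambda_min = 2.07 + 0.66 = 2.73.
delta = 1.41/2.73 = 141/273 = 47/91.

47/91


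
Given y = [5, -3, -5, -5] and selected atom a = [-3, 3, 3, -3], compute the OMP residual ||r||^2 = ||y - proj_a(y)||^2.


a^T a = 36.
a^T y = -24.
coeff = -24/36 = -2/3.
||r||^2 = 68.

68


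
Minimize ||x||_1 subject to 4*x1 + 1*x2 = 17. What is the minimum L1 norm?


Axis intercepts:
  x1 = 17/4, x2 = 0: L1 = 17/4
  x1 = 0, x2 = 17: L1 = 17
x* = (17/4, 0)
||x*||_1 = 17/4.

17/4


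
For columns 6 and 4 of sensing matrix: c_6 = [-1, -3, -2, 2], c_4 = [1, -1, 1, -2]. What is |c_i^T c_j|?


Inner product: -1*1 + -3*-1 + -2*1 + 2*-2
Products: [-1, 3, -2, -4]
Sum = -4.
|dot| = 4.

4


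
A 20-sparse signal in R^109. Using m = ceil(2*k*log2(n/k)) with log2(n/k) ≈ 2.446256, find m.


log2(n/k) = log2(109/20) ≈ 2.446256.
2*k*log2(n/k) ≈ 2*20*2.446256 = 97.85024.
m = ceil(97.85024) = 98.

98


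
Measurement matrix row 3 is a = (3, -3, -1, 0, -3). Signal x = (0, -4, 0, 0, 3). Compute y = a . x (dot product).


Non-zero terms: ['-3*-4', '-3*3']
Products: [12, -9]
y = sum = 3.

3


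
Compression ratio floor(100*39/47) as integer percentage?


100*m/n = 100*39/47 ≈ 82.9787.
floor = 82.

82


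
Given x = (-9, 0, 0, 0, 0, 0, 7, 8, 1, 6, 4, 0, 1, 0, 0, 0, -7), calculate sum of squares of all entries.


Non-zero entries: [(0, -9), (6, 7), (7, 8), (8, 1), (9, 6), (10, 4), (12, 1), (16, -7)]
Squares: [81, 49, 64, 1, 36, 16, 1, 49]
||x||_2^2 = sum = 297.

297


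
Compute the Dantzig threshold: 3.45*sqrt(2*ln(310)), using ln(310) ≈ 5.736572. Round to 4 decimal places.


ln(310) ≈ 5.736572.
2*ln(n) ≈ 11.473144.
sqrt(2*ln(n)) ≈ sqrt(11.473144) ≈ 3.387203.
threshold ≈ 3.45*3.387203 = 11.68585035 ≈ 11.6859.

11.6859


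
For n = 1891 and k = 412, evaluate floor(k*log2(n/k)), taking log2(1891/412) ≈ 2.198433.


log2(n/k) = log2(1891/412) ≈ 2.198433.
k*log2(n/k) ≈ 412*2.198433 = 905.754396.
floor(905.754396) = 905.

905


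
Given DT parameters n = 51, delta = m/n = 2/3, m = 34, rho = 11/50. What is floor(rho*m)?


m = 2/3*51 = 34.
rho = 11/50.
rho*m = 11/50*34 = 7.48.
k = floor(7.48) = 7.

7


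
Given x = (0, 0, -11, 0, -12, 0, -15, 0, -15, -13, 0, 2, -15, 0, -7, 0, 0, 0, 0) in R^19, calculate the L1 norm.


Non-zero entries: [(2, -11), (4, -12), (6, -15), (8, -15), (9, -13), (11, 2), (12, -15), (14, -7)]
Absolute values: [11, 12, 15, 15, 13, 2, 15, 7]
||x||_1 = sum = 90.

90


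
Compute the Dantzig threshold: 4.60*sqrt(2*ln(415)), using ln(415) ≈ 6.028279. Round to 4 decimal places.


ln(415) ≈ 6.028279.
2*ln(n) ≈ 12.056558.
sqrt(2*ln(n)) ≈ sqrt(12.056558) ≈ 3.472255.
threshold ≈ 4.60*3.472255 = 15.972373 ≈ 15.9724.

15.9724


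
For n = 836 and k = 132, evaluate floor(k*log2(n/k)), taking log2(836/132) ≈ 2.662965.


log2(n/k) = log2(836/132) ≈ 2.662965.
k*log2(n/k) ≈ 132*2.662965 = 351.51138.
floor(351.51138) = 351.

351


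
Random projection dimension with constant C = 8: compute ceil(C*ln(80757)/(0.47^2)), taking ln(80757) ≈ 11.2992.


ln(80757) ≈ 11.2992.
eps^2 = 0.47^2 = 0.2209.
C*ln(N)/eps^2 ≈ 8*11.2992/0.2209 ≈ 409.206.
m = ceil(409.206) = 410.

410


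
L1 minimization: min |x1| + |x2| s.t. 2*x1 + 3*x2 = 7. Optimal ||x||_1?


Axis intercepts:
  x1 = 7/2, x2 = 0: L1 = 7/2
  x1 = 0, x2 = 7/3: L1 = 7/3
x* = (0, 7/3)
||x*||_1 = 7/3.

7/3


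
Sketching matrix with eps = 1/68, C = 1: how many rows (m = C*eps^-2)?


1/eps = 68.
(1/eps)^2 = 4624.
m = 1*4624 = 4624.

4624


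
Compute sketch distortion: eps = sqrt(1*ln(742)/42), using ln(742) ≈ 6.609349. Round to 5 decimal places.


ln(742) ≈ 6.609349.
1*ln(N)/m ≈ 1*6.609349/42 ≈ 0.15736545.
eps = sqrt(0.15736545) ≈ 0.3966931 ≈ 0.39669.

0.39669


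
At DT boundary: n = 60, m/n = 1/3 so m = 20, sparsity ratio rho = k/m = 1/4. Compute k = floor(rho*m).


m = 1/3*60 = 20.
rho = 1/4.
rho*m = 1/4*20 = 5.
k = floor(5) = 5.

5


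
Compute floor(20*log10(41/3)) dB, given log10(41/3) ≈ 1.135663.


||x||/||e|| = 41/3.
log10(41/3) ≈ 1.135663.
20*log10(||x||/||e||) ≈ 20*1.135663 = 22.71326.
floor(22.71326) = 22.

22


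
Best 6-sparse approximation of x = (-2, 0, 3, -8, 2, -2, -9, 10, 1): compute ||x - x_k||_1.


Sorted |x_i| descending: [10, 9, 8, 3, 2, 2, 2, 1, 0]
Keep top 6: [10, 9, 8, 3, 2, 2]
Tail entries: [2, 1, 0]
L1 error = sum of tail = 3.

3


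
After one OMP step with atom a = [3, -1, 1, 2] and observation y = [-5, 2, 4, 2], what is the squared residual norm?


a^T a = 15.
a^T y = -9.
coeff = -9/15 = -3/5.
||r||^2 = 218/5.

218/5


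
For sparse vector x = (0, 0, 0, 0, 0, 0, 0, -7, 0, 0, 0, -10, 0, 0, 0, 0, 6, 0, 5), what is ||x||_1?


Non-zero entries: [(7, -7), (11, -10), (16, 6), (18, 5)]
Absolute values: [7, 10, 6, 5]
||x||_1 = sum = 28.

28


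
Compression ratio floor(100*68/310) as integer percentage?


100*m/n = 100*68/310 ≈ 21.9355.
floor = 21.

21


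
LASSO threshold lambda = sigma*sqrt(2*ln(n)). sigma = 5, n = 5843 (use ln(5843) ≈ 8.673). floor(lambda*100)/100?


ln(5843) ≈ 8.673.
2*ln(n) ≈ 17.346.
sqrt(2*ln(n)) ≈ sqrt(17.346) ≈ 4.164853.
lambda ≈ 5*4.164853 = 20.824265.
floor(lambda*100)/100 = 20.82.

20.82


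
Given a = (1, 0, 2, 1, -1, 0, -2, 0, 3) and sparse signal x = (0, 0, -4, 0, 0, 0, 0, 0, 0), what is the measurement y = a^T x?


Non-zero terms: ['2*-4']
Products: [-8]
y = sum = -8.

-8


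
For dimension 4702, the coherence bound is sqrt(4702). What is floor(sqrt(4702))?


68^2 = 4624 <= 4702 < 4761 = 69^2, so 68 <= sqrt(4702) < 69.
floor(sqrt(4702)) = 68.

68


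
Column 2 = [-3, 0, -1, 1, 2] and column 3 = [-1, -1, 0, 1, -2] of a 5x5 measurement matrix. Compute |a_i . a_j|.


Inner product: -3*-1 + 0*-1 + -1*0 + 1*1 + 2*-2
Products: [3, 0, 0, 1, -4]
Sum = 0.
|dot| = 0.

0


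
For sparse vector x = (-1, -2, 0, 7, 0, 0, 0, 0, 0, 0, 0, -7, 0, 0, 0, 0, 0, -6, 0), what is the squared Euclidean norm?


Non-zero entries: [(0, -1), (1, -2), (3, 7), (11, -7), (17, -6)]
Squares: [1, 4, 49, 49, 36]
||x||_2^2 = sum = 139.

139


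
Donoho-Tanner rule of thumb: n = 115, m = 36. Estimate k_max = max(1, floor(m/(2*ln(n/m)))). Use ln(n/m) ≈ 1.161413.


n/m = 115/36.
ln(n/m) ≈ 1.161413.
2*ln(n/m) ≈ 2.322826.
m/(2*ln(n/m)) ≈ 36/2.322826 ≈ 15.4984.
floor = 15.
k_max = max(1, 15) = 15.

15


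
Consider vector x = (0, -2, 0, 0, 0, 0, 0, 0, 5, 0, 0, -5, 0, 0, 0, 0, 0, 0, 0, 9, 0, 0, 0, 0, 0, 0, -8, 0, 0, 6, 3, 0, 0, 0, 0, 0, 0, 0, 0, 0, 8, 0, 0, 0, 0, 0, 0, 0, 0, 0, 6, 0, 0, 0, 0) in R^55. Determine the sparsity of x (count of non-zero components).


Non-zero positions: [1, 8, 11, 19, 26, 29, 30, 40, 50].
Sparsity = 9.

9


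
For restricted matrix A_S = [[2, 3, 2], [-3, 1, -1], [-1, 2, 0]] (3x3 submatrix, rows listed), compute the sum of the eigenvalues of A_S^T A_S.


Sum of eigenvalues of A_S^T A_S = trace(A_S^T A_S) = sum of squared column norms of A_S.
A_S^T A_S diagonal: [14, 14, 5].
trace = 14 + 14 + 5 = 33.

33


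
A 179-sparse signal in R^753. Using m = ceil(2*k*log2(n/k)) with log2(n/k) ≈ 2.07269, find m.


log2(n/k) = log2(753/179) ≈ 2.07269.
2*k*log2(n/k) ≈ 2*179*2.07269 = 742.02302.
m = ceil(742.02302) = 743.

743


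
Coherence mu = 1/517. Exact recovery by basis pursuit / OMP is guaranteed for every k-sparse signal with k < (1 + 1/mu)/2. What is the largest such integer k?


1/mu = 517.
1 + 1/mu = 518.
(1 + 1/mu)/2 = 259 is an integer and the inequality is strict, so k_max = 259 - 1 = 258.

258


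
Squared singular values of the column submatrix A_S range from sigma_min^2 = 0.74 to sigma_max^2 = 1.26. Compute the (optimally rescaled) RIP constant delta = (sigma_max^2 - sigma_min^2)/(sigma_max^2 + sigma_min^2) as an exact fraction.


lambda_max - lambda_min = 1.26 - 0.74 = 0.52.
lambda_max + lambda_min = 1.26 + 0.74 = 2.00.
delta = 0.52/2.00 = 52/200 = 13/50.

13/50


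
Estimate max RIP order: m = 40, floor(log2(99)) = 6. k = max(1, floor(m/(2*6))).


floor(log2(99)) = 6.
2*6 = 12.
m/(2*floor(log2(n))) = 40/12 ≈ 3.3333.
floor = 3.
k = max(1, 3) = 3.

3


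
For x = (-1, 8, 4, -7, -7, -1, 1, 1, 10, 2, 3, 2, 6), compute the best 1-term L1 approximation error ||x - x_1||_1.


Sorted |x_i| descending: [10, 8, 7, 7, 6, 4, 3, 2, 2, 1, 1, 1, 1]
Keep top 1: [10]
Tail entries: [8, 7, 7, 6, 4, 3, 2, 2, 1, 1, 1, 1]
L1 error = sum of tail = 43.

43


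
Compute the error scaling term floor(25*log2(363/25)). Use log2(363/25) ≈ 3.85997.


log2(n/k) = log2(363/25) ≈ 3.85997.
k*log2(n/k) ≈ 25*3.85997 = 96.49925.
floor(96.49925) = 96.

96


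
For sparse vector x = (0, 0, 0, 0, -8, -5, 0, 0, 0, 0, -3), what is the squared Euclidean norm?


Non-zero entries: [(4, -8), (5, -5), (10, -3)]
Squares: [64, 25, 9]
||x||_2^2 = sum = 98.

98


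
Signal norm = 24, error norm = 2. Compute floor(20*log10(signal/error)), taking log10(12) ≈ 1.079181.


||x||/||e|| = 24/2 = 12.
log10(12) ≈ 1.079181.
20*log10(||x||/||e||) ≈ 20*1.079181 = 21.58362.
floor(21.58362) = 21.

21


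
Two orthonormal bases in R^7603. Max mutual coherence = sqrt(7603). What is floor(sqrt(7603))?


87^2 = 7569 <= 7603 < 7744 = 88^2, so 87 <= sqrt(7603) < 88.
floor(sqrt(7603)) = 87.

87


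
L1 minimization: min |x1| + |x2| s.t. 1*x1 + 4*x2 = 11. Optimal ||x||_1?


Axis intercepts:
  x1 = 11, x2 = 0: L1 = 11
  x1 = 0, x2 = 11/4: L1 = 11/4
x* = (0, 11/4)
||x*||_1 = 11/4.

11/4


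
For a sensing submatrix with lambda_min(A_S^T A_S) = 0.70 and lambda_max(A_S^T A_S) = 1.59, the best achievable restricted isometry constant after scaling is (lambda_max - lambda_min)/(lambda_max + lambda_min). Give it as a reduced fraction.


lambda_max - lambda_min = 1.59 - 0.70 = 0.89.
lambda_max + lambda_min = 1.59 + 0.70 = 2.29.
delta = 0.89/2.29 = 89/229.

89/229


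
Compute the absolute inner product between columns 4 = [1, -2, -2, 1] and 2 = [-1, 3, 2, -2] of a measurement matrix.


Inner product: 1*-1 + -2*3 + -2*2 + 1*-2
Products: [-1, -6, -4, -2]
Sum = -13.
|dot| = 13.

13


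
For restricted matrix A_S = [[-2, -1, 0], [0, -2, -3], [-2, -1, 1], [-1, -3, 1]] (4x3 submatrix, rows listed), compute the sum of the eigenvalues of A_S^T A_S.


Sum of eigenvalues of A_S^T A_S = trace(A_S^T A_S) = sum of squared column norms of A_S.
A_S^T A_S diagonal: [9, 15, 11].
trace = 9 + 15 + 11 = 35.

35


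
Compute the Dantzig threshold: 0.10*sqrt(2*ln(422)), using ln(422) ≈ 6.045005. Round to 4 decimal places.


ln(422) ≈ 6.045005.
2*ln(n) ≈ 12.09001.
sqrt(2*ln(n)) ≈ sqrt(12.09001) ≈ 3.477069.
threshold ≈ 0.10*3.477069 = 0.3477069 ≈ 0.3477.

0.3477


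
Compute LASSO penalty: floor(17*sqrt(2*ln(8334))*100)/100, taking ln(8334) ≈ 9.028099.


ln(8334) ≈ 9.028099.
2*ln(n) ≈ 18.056198.
sqrt(2*ln(n)) ≈ sqrt(18.056198) ≈ 4.249259.
lambda ≈ 17*4.249259 = 72.237403.
floor(lambda*100)/100 = 72.23.

72.23


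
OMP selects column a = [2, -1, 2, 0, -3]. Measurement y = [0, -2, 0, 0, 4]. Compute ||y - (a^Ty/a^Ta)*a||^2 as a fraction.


a^T a = 18.
a^T y = -10.
coeff = -10/18 = -5/9.
||r||^2 = 130/9.

130/9


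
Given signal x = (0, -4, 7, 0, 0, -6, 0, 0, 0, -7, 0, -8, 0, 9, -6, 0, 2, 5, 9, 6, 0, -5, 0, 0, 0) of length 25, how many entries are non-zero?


Non-zero positions: [1, 2, 5, 9, 11, 13, 14, 16, 17, 18, 19, 21].
Sparsity = 12.

12


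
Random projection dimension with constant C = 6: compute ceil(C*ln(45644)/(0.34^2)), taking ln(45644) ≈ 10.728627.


ln(45644) ≈ 10.728627.
eps^2 = 0.34^2 = 0.1156.
C*ln(N)/eps^2 ≈ 6*10.728627/0.1156 ≈ 556.8492.
m = ceil(556.8492) = 557.

557


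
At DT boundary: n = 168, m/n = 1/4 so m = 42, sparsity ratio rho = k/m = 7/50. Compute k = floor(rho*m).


m = 1/4*168 = 42.
rho = 7/50.
rho*m = 7/50*42 = 5.88.
k = floor(5.88) = 5.

5


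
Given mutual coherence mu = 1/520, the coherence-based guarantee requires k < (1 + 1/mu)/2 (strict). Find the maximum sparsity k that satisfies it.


1/mu = 520.
1 + 1/mu = 521.
(1 + 1/mu)/2 = 260.5 is not an integer, so k_max = floor(260.5) = 260.

260


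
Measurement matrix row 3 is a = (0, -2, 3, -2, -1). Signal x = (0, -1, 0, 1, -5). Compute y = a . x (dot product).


Non-zero terms: ['-2*-1', '-2*1', '-1*-5']
Products: [2, -2, 5]
y = sum = 5.

5


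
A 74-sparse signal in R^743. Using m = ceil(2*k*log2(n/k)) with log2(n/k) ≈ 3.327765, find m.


log2(n/k) = log2(743/74) ≈ 3.327765.
2*k*log2(n/k) ≈ 2*74*3.327765 = 492.50922.
m = ceil(492.50922) = 493.

493


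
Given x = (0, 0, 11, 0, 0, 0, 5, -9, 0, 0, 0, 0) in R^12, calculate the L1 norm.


Non-zero entries: [(2, 11), (6, 5), (7, -9)]
Absolute values: [11, 5, 9]
||x||_1 = sum = 25.

25


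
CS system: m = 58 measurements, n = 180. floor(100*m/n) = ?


100*m/n = 100*58/180 ≈ 32.2222.
floor = 32.

32


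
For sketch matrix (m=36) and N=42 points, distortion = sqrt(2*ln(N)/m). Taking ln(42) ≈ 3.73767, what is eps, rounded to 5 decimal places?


ln(42) ≈ 3.73767.
2*ln(N)/m ≈ 2*3.73767/36 ≈ 0.20764833.
eps = sqrt(0.20764833) ≈ 0.4556845 ≈ 0.45568.

0.45568


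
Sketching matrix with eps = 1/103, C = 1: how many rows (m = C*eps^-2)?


1/eps = 103.
(1/eps)^2 = 10609.
m = 1*10609 = 10609.

10609


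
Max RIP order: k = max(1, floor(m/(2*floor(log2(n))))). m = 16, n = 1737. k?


floor(log2(1737)) = 10.
2*10 = 20.
m/(2*floor(log2(n))) = 16/20 ≈ 0.8.
floor = 0.
k = max(1, 0) = 1.

1


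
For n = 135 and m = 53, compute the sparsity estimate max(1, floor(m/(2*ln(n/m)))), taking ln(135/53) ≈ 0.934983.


n/m = 135/53.
ln(n/m) ≈ 0.934983.
2*ln(n/m) ≈ 1.869966.
m/(2*ln(n/m)) ≈ 53/1.869966 ≈ 28.3428.
floor = 28.
k_max = max(1, 28) = 28.

28


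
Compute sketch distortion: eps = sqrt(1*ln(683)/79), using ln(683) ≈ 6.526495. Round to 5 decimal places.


ln(683) ≈ 6.526495.
1*ln(N)/m ≈ 1*6.526495/79 ≈ 0.08261386.
eps = sqrt(0.08261386) ≈ 0.2874263 ≈ 0.28743.

0.28743


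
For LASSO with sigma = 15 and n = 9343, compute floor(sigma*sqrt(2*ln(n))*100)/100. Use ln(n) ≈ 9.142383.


ln(9343) ≈ 9.142383.
2*ln(n) ≈ 18.284766.
sqrt(2*ln(n)) ≈ sqrt(18.284766) ≈ 4.276069.
lambda ≈ 15*4.276069 = 64.141035.
floor(lambda*100)/100 = 64.14.

64.14


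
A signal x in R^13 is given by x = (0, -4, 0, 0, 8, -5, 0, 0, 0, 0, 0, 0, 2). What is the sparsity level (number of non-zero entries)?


Non-zero positions: [1, 4, 5, 12].
Sparsity = 4.

4


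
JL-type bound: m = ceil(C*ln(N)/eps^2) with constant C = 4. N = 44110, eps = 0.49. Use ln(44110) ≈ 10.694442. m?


ln(44110) ≈ 10.694442.
eps^2 = 0.49^2 = 0.2401.
C*ln(N)/eps^2 ≈ 4*10.694442/0.2401 ≈ 178.1665.
m = ceil(178.1665) = 179.

179


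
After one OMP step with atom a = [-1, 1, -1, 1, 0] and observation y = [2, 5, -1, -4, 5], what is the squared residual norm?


a^T a = 4.
a^T y = 0.
coeff = 0/4 = 0.
||r||^2 = 71.

71


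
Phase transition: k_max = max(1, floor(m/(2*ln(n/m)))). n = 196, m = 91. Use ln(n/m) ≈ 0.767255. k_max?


n/m = 196/91 = 28/13.
ln(n/m) ≈ 0.767255.
2*ln(n/m) ≈ 1.53451.
m/(2*ln(n/m)) ≈ 91/1.53451 ≈ 59.3023.
floor = 59.
k_max = max(1, 59) = 59.

59


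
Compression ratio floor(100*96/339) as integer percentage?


100*m/n = 100*96/339 ≈ 28.3186.
floor = 28.

28


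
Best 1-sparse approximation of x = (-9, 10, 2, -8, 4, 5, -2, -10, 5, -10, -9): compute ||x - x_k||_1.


Sorted |x_i| descending: [10, 10, 10, 9, 9, 8, 5, 5, 4, 2, 2]
Keep top 1: [10]
Tail entries: [10, 10, 9, 9, 8, 5, 5, 4, 2, 2]
L1 error = sum of tail = 64.

64


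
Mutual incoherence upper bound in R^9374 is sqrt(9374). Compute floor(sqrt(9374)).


96^2 = 9216 <= 9374 < 9409 = 97^2, so 96 <= sqrt(9374) < 97.
floor(sqrt(9374)) = 96.

96


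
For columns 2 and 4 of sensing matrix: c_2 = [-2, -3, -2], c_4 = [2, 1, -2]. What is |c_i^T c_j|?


Inner product: -2*2 + -3*1 + -2*-2
Products: [-4, -3, 4]
Sum = -3.
|dot| = 3.

3


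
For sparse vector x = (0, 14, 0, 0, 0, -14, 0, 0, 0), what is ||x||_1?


Non-zero entries: [(1, 14), (5, -14)]
Absolute values: [14, 14]
||x||_1 = sum = 28.

28


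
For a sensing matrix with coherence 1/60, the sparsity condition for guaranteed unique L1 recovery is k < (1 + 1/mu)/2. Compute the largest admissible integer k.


1/mu = 60.
1 + 1/mu = 61.
(1 + 1/mu)/2 = 30.5 is not an integer, so k_max = floor(30.5) = 30.

30


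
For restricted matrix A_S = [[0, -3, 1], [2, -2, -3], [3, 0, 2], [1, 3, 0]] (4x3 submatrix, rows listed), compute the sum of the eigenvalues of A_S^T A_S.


Sum of eigenvalues of A_S^T A_S = trace(A_S^T A_S) = sum of squared column norms of A_S.
A_S^T A_S diagonal: [14, 22, 14].
trace = 14 + 22 + 14 = 50.

50


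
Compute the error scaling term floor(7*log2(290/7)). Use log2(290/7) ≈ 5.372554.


log2(n/k) = log2(290/7) ≈ 5.372554.
k*log2(n/k) ≈ 7*5.372554 = 37.607878.
floor(37.607878) = 37.

37


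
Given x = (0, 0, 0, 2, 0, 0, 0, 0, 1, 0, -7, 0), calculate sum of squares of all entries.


Non-zero entries: [(3, 2), (8, 1), (10, -7)]
Squares: [4, 1, 49]
||x||_2^2 = sum = 54.

54


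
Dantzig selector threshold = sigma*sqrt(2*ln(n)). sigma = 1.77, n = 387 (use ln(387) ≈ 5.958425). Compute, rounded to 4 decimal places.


ln(387) ≈ 5.958425.
2*ln(n) ≈ 11.91685.
sqrt(2*ln(n)) ≈ sqrt(11.91685) ≈ 3.452079.
threshold ≈ 1.77*3.452079 = 6.11017983 ≈ 6.1102.

6.1102


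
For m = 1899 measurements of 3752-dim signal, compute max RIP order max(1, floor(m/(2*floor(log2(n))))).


floor(log2(3752)) = 11.
2*11 = 22.
m/(2*floor(log2(n))) = 1899/22 ≈ 86.3182.
floor = 86.
k = max(1, 86) = 86.

86


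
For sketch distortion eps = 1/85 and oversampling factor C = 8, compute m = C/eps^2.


1/eps = 85.
(1/eps)^2 = 7225.
m = 8*7225 = 57800.

57800


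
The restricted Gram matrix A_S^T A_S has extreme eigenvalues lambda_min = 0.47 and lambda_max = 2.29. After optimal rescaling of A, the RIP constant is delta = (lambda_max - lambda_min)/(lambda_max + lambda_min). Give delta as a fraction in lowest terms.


lambda_max - lambda_min = 2.29 - 0.47 = 1.82.
lambda_max + lambda_min = 2.29 + 0.47 = 2.76.
delta = 1.82/2.76 = 182/276 = 91/138.

91/138


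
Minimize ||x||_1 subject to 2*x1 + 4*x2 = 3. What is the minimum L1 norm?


Axis intercepts:
  x1 = 3/2, x2 = 0: L1 = 3/2
  x1 = 0, x2 = 3/4: L1 = 3/4
x* = (0, 3/4)
||x*||_1 = 3/4.

3/4


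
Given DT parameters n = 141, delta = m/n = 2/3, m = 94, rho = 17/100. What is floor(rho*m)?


m = 2/3*141 = 94.
rho = 17/100.
rho*m = 17/100*94 = 15.98.
k = floor(15.98) = 15.

15


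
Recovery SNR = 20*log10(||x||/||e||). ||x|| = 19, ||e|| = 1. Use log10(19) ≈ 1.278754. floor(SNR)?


||x||/||e|| = 19/1 = 19.
log10(19) ≈ 1.278754.
20*log10(||x||/||e||) ≈ 20*1.278754 = 25.57508.
floor(25.57508) = 25.

25


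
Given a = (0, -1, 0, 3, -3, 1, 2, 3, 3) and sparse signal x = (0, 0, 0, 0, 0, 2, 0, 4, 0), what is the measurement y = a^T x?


Non-zero terms: ['1*2', '3*4']
Products: [2, 12]
y = sum = 14.

14


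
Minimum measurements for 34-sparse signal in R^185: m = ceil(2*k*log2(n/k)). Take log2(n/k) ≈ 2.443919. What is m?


log2(n/k) = log2(185/34) ≈ 2.443919.
2*k*log2(n/k) ≈ 2*34*2.443919 = 166.186492.
m = ceil(166.186492) = 167.

167


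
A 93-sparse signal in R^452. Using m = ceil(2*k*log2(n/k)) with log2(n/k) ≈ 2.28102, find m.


log2(n/k) = log2(452/93) ≈ 2.28102.
2*k*log2(n/k) ≈ 2*93*2.28102 = 424.26972.
m = ceil(424.26972) = 425.

425


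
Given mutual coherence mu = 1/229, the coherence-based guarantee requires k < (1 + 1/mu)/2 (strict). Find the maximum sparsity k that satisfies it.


1/mu = 229.
1 + 1/mu = 230.
(1 + 1/mu)/2 = 115 is an integer and the inequality is strict, so k_max = 115 - 1 = 114.

114


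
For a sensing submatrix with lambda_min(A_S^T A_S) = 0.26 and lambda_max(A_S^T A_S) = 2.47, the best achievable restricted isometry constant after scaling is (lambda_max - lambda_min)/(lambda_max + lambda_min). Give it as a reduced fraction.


lambda_max - lambda_min = 2.47 - 0.26 = 2.21.
lambda_max + lambda_min = 2.47 + 0.26 = 2.73.
delta = 2.21/2.73 = 221/273 = 17/21.

17/21


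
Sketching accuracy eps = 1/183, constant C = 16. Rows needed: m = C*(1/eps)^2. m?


1/eps = 183.
(1/eps)^2 = 33489.
m = 16*33489 = 535824.

535824


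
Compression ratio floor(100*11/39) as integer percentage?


100*m/n = 100*11/39 ≈ 28.2051.
floor = 28.

28


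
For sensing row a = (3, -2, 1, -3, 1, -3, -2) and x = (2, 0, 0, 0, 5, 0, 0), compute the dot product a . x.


Non-zero terms: ['3*2', '1*5']
Products: [6, 5]
y = sum = 11.

11


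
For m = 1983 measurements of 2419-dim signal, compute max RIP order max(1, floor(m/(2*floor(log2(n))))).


floor(log2(2419)) = 11.
2*11 = 22.
m/(2*floor(log2(n))) = 1983/22 ≈ 90.1364.
floor = 90.
k = max(1, 90) = 90.

90


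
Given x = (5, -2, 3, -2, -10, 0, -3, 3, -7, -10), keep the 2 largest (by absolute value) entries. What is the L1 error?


Sorted |x_i| descending: [10, 10, 7, 5, 3, 3, 3, 2, 2, 0]
Keep top 2: [10, 10]
Tail entries: [7, 5, 3, 3, 3, 2, 2, 0]
L1 error = sum of tail = 25.

25


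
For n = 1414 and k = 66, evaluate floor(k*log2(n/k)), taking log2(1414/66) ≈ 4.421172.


log2(n/k) = log2(1414/66) ≈ 4.421172.
k*log2(n/k) ≈ 66*4.421172 = 291.797352.
floor(291.797352) = 291.

291


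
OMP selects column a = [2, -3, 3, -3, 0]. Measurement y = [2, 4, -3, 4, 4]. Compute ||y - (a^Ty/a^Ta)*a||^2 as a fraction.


a^T a = 31.
a^T y = -29.
coeff = -29/31 = -29/31.
||r||^2 = 1050/31.

1050/31


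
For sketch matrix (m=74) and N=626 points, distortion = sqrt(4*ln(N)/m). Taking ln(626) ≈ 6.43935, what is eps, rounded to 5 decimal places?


ln(626) ≈ 6.43935.
4*ln(N)/m ≈ 4*6.43935/74 ≈ 0.34807297.
eps = sqrt(0.34807297) ≈ 0.5899771 ≈ 0.58998.

0.58998


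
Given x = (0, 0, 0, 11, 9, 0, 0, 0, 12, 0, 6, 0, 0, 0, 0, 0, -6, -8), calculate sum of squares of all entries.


Non-zero entries: [(3, 11), (4, 9), (8, 12), (10, 6), (16, -6), (17, -8)]
Squares: [121, 81, 144, 36, 36, 64]
||x||_2^2 = sum = 482.

482


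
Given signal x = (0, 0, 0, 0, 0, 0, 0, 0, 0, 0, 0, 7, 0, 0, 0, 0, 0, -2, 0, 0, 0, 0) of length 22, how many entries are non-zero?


Non-zero positions: [11, 17].
Sparsity = 2.

2


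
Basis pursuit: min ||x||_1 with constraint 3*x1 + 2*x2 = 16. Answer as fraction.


Axis intercepts:
  x1 = 16/3, x2 = 0: L1 = 16/3
  x1 = 0, x2 = 8: L1 = 8
x* = (16/3, 0)
||x*||_1 = 16/3.

16/3


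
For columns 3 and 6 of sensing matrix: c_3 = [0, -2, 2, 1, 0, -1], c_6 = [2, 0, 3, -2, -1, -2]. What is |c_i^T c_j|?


Inner product: 0*2 + -2*0 + 2*3 + 1*-2 + 0*-1 + -1*-2
Products: [0, 0, 6, -2, 0, 2]
Sum = 6.
|dot| = 6.

6


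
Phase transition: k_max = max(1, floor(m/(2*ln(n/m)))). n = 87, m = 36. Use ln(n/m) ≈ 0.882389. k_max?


n/m = 87/36 = 29/12.
ln(n/m) ≈ 0.882389.
2*ln(n/m) ≈ 1.764778.
m/(2*ln(n/m)) ≈ 36/1.764778 ≈ 20.3992.
floor = 20.
k_max = max(1, 20) = 20.

20


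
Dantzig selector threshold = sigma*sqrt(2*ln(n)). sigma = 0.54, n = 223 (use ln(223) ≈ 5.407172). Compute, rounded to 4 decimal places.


ln(223) ≈ 5.407172.
2*ln(n) ≈ 10.814344.
sqrt(2*ln(n)) ≈ sqrt(10.814344) ≈ 3.288517.
threshold ≈ 0.54*3.288517 = 1.77579918 ≈ 1.7758.

1.7758


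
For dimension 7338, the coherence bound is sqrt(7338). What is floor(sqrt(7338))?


85^2 = 7225 <= 7338 < 7396 = 86^2, so 85 <= sqrt(7338) < 86.
floor(sqrt(7338)) = 85.

85


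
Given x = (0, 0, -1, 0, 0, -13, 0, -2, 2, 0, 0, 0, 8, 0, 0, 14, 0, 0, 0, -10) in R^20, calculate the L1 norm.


Non-zero entries: [(2, -1), (5, -13), (7, -2), (8, 2), (12, 8), (15, 14), (19, -10)]
Absolute values: [1, 13, 2, 2, 8, 14, 10]
||x||_1 = sum = 50.

50


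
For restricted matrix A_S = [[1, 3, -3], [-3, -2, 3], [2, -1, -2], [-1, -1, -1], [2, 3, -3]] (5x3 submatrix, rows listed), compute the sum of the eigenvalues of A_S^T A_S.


Sum of eigenvalues of A_S^T A_S = trace(A_S^T A_S) = sum of squared column norms of A_S.
A_S^T A_S diagonal: [19, 24, 32].
trace = 19 + 24 + 32 = 75.

75


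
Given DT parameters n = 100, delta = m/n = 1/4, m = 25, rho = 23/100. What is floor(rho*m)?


m = 1/4*100 = 25.
rho = 23/100.
rho*m = 23/100*25 = 5.75.
k = floor(5.75) = 5.

5


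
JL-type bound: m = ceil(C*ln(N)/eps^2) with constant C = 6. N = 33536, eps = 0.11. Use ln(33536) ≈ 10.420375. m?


ln(33536) ≈ 10.420375.
eps^2 = 0.11^2 = 0.0121.
C*ln(N)/eps^2 ≈ 6*10.420375/0.0121 ≈ 5167.1281.
m = ceil(5167.1281) = 5168.

5168


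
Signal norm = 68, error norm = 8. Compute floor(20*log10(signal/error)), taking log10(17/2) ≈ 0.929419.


||x||/||e|| = 68/8 = 17/2.
log10(17/2) ≈ 0.929419.
20*log10(||x||/||e||) ≈ 20*0.929419 = 18.58838.
floor(18.58838) = 18.

18


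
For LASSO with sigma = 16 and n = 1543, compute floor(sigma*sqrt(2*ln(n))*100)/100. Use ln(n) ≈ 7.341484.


ln(1543) ≈ 7.341484.
2*ln(n) ≈ 14.682968.
sqrt(2*ln(n)) ≈ sqrt(14.682968) ≈ 3.831836.
lambda ≈ 16*3.831836 = 61.309376.
floor(lambda*100)/100 = 61.30.

61.30


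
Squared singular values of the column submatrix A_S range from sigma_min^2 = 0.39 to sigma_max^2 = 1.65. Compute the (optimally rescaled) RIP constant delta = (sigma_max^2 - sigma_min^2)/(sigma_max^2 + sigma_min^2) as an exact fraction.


lambda_max - lambda_min = 1.65 - 0.39 = 1.26.
lambda_max + lambda_min = 1.65 + 0.39 = 2.04.
delta = 1.26/2.04 = 126/204 = 21/34.

21/34


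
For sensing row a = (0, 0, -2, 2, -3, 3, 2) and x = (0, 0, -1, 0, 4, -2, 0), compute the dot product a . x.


Non-zero terms: ['-2*-1', '-3*4', '3*-2']
Products: [2, -12, -6]
y = sum = -16.

-16


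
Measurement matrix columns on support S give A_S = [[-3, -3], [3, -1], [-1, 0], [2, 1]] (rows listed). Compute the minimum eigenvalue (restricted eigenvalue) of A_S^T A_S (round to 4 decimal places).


A_S^T A_S = [[23, 8], [8, 11]].
trace = 34.
det = 189.
disc = trace^2 - 4*det = 1156 - 4*189 = 400.
sqrt(400) = 20.
lam_min = (34 - 20)/2 = 7 = 7.0000.

7.0000


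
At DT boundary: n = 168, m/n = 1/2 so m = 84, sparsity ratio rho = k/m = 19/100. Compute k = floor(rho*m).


m = 1/2*168 = 84.
rho = 19/100.
rho*m = 19/100*84 = 15.96.
k = floor(15.96) = 15.

15


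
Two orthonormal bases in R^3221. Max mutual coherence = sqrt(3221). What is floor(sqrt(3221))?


56^2 = 3136 <= 3221 < 3249 = 57^2, so 56 <= sqrt(3221) < 57.
floor(sqrt(3221)) = 56.

56


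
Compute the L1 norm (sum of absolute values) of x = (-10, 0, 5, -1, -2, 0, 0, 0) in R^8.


Non-zero entries: [(0, -10), (2, 5), (3, -1), (4, -2)]
Absolute values: [10, 5, 1, 2]
||x||_1 = sum = 18.

18


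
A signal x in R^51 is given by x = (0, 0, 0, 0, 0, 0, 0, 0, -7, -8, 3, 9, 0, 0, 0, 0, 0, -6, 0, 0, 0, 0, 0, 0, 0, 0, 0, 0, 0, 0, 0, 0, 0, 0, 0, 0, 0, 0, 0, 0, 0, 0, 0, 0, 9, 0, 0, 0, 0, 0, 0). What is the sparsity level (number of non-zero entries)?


Non-zero positions: [8, 9, 10, 11, 17, 44].
Sparsity = 6.

6


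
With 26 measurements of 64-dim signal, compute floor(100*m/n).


100*m/n = 100*26/64 ≈ 40.625.
floor = 40.

40


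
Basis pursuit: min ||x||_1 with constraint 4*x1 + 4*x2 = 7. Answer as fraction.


Axis intercepts:
  x1 = 7/4, x2 = 0: L1 = 7/4
  x1 = 0, x2 = 7/4: L1 = 7/4
x* = (7/4, 0)
||x*||_1 = 7/4.

7/4


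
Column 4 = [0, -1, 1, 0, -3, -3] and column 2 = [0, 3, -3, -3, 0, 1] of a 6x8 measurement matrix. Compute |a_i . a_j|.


Inner product: 0*0 + -1*3 + 1*-3 + 0*-3 + -3*0 + -3*1
Products: [0, -3, -3, 0, 0, -3]
Sum = -9.
|dot| = 9.

9


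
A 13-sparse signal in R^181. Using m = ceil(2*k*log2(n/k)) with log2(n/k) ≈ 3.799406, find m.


log2(n/k) = log2(181/13) ≈ 3.799406.
2*k*log2(n/k) ≈ 2*13*3.799406 = 98.784556.
m = ceil(98.784556) = 99.

99


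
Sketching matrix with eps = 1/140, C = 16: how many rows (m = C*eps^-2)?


1/eps = 140.
(1/eps)^2 = 19600.
m = 16*19600 = 313600.

313600


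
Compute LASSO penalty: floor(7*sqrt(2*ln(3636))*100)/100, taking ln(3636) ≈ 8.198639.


ln(3636) ≈ 8.198639.
2*ln(n) ≈ 16.397278.
sqrt(2*ln(n)) ≈ sqrt(16.397278) ≈ 4.049355.
lambda ≈ 7*4.049355 = 28.345485.
floor(lambda*100)/100 = 28.34.

28.34


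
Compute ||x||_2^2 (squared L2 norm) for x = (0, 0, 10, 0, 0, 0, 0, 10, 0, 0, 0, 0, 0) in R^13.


Non-zero entries: [(2, 10), (7, 10)]
Squares: [100, 100]
||x||_2^2 = sum = 200.

200


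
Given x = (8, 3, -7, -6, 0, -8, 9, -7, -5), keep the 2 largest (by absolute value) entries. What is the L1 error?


Sorted |x_i| descending: [9, 8, 8, 7, 7, 6, 5, 3, 0]
Keep top 2: [9, 8]
Tail entries: [8, 7, 7, 6, 5, 3, 0]
L1 error = sum of tail = 36.

36


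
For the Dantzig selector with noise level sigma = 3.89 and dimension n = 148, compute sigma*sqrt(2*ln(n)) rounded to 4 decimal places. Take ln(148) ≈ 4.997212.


ln(148) ≈ 4.997212.
2*ln(n) ≈ 9.994424.
sqrt(2*ln(n)) ≈ sqrt(9.994424) ≈ 3.161396.
threshold ≈ 3.89*3.161396 = 12.29783044 ≈ 12.2978.

12.2978


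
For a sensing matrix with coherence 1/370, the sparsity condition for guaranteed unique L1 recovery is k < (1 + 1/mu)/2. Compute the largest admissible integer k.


1/mu = 370.
1 + 1/mu = 371.
(1 + 1/mu)/2 = 185.5 is not an integer, so k_max = floor(185.5) = 185.

185


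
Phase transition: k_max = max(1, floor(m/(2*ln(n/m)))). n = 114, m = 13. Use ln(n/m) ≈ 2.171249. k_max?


n/m = 114/13.
ln(n/m) ≈ 2.171249.
2*ln(n/m) ≈ 4.342498.
m/(2*ln(n/m)) ≈ 13/4.342498 ≈ 2.9937.
floor = 2.
k_max = max(1, 2) = 2.

2


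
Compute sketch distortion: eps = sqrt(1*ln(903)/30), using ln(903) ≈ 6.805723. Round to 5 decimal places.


ln(903) ≈ 6.805723.
1*ln(N)/m ≈ 1*6.805723/30 ≈ 0.22685743.
eps = sqrt(0.22685743) ≈ 0.4762955 ≈ 0.47630.

0.47630
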